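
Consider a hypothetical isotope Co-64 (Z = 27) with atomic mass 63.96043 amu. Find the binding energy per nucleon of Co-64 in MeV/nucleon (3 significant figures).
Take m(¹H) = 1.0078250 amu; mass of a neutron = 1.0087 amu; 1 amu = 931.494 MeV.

Z = 27, so N = A − Z = 64 − 27 = 37.
Total constituent mass: 27 × 1.0078250 + 37 × 1.0087 = 64.5331750 amu
Mass defect Δm = 64.5331750 − 63.96043 = 0.5727450 amu
E_B = 0.5727450 × 931.494 = 533.509 MeV
Dividing by A = 64 gives 8.336 MeV per nucleon.

8.34 MeV/nucleon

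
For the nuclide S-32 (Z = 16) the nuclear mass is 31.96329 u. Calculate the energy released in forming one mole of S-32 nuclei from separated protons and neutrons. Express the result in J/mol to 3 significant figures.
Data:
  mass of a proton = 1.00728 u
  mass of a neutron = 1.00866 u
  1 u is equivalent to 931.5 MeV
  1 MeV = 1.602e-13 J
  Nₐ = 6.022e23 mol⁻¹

2.62e+13 J/mol

Mass of separated nucleons = 16(1.00728) + 16(1.00866) = 16.11648 + 16.13856 = 32.25504 u
Mass defect Δm = 32.25504 − 31.96329 = 0.29175 u
E_B = 0.29175 × 931.5 = 271.765 MeV
Per nucleus in joules: 271.765 MeV × 1.602e-13 J/MeV = 4.3537e-11 J
Per mole: 4.3537e-11 J × 6.022e23 mol⁻¹ = 2.6218e+13 J/mol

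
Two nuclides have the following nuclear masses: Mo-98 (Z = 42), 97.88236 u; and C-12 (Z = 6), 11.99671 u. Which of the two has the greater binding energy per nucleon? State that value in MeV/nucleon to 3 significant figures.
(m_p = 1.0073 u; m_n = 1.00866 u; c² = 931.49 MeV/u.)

Mo-98; 8.64 MeV/nucleon

Mo-98: Σm = 42(1.0073) + 56(1.00866) = 98.79156 u; Δm = 0.90920 u; E_B = 846.91 MeV; E_B/A = 8.642 MeV
C-12: Σm = 6(1.0073) + 6(1.00866) = 12.09576 u; Δm = 0.09905 u; E_B = 92.264 MeV; E_B/A = 7.689 MeV
Mo-98 has the higher binding energy per nucleon, so it is the more tightly bound nucleus.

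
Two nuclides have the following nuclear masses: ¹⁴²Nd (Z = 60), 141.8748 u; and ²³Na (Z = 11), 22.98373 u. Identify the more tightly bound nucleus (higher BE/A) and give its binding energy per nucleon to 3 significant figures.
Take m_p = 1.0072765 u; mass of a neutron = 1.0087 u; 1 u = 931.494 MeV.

¹⁴²Nd: Σm = 60(1.0072765) + 82(1.0087) = 143.1499900 u; Δm = 1.2751900 u; E_B = 1187.8 MeV; E_B/A = 8.365 MeV
²³Na: Σm = 11(1.0072765) + 12(1.0087) = 23.1844415 u; Δm = 0.2007115 u; E_B = 186.96 MeV; E_B/A = 8.129 MeV
¹⁴²Nd has the higher binding energy per nucleon, so it is the more tightly bound nucleus.

¹⁴²Nd; 8.37 MeV/nucleon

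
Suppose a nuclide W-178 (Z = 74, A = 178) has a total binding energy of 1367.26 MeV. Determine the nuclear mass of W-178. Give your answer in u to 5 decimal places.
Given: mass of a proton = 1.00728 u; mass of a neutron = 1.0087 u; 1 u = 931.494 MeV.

Mass defect = 1367.26 MeV / (931.494 MeV/u) = 1.4678141 u
Constituent mass = 74(1.00728) + 104(1.0087) = 179.44352 u
Nuclear mass = 179.44352 − 1.4678141 = 177.9757059 u ≈ 177.97571 u (to 5 decimal places)

177.97571 u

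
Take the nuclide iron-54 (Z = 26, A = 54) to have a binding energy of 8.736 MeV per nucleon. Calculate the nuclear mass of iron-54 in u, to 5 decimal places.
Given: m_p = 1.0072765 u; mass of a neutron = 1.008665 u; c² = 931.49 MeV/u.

Total binding energy = 54 × 8.736 = 471.744 MeV
Mass defect = 471.744 MeV / (931.49 MeV/u) = 0.5064402 u
Constituent mass = 26(1.0072765) + 28(1.008665) = 54.4318090 u
Nuclear mass = 54.4318090 − 0.5064402 = 53.9253688 u ≈ 53.92537 u (to 5 decimal places)

53.92537 u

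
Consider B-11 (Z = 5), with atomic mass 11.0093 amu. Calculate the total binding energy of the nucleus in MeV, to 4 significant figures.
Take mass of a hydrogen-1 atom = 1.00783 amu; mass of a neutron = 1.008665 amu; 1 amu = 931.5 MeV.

76.23 MeV

Z = 5, so N = A − Z = 11 − 5 = 6.
Σm = 5·m(¹H) + 6·m_n = 5.03915 + 6.051990 = 11.091140 amu
Mass defect Δm = 11.091140 − 11.0093 = 0.081840 amu
E_B = 0.081840 × 931.5 = 76.2340 MeV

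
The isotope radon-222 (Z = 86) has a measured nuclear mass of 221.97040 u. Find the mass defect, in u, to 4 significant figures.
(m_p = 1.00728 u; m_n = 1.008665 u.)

The nucleus contains 86 protons and 222 − 86 = 136 neutrons.
Total constituent mass: 86 × 1.00728 + 136 × 1.008665 = 223.804520 u
Δm = 223.804520 − 221.97040 = 1.834120 u

1.834 u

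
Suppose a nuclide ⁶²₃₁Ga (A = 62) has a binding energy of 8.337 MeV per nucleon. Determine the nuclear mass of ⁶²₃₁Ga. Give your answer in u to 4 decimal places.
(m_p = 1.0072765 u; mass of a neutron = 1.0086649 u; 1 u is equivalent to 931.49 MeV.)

61.9393 u

Total binding energy = 62 × 8.337 = 516.894 MeV
Mass defect = 516.894 MeV / (931.49 MeV/u) = 0.554911 u
Constituent mass = 31(1.0072765) + 31(1.0086649) = 62.4941834 u
Nuclear mass = 62.4941834 − 0.554911 = 61.9392724 u ≈ 61.9393 u (to 4 decimal places)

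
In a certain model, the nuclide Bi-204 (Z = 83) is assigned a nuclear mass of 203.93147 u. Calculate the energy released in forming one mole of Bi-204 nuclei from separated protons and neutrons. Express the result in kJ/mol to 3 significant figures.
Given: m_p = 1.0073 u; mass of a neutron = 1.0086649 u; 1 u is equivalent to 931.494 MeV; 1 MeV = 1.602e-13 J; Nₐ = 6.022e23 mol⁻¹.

Z = 83, so N = A − Z = 204 − 83 = 121.
Σm = 83·m_p + 121·m_n = 83.6059 + 122.0484529 = 205.6543529 u
Mass defect Δm = 205.6543529 − 203.93147 = 1.7228829 u
E_B = 1.7228829 × 931.494 = 1604.86 MeV
Per nucleus in joules: 1604.86 MeV × 1.602e-13 J/MeV = 2.5710e-10 J
Per mole: 2.5710e-10 J × 6.022e23 mol⁻¹ = 1.5483e+14 J/mol

1.55e+11 kJ/mol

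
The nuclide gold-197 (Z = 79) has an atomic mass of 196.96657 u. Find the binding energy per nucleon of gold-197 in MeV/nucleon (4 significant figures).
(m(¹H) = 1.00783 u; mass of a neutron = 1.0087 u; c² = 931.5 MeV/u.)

Z = 79, so N = A − Z = 197 − 79 = 118.
Σm = 79·m(¹H) + 118·m_n = 79.61857 + 119.0266 = 198.64517 u
Mass defect Δm = 198.64517 − 196.96657 = 1.67860 u
E_B = 1.67860 × 931.5 = 1563.62 MeV
BE/A = 1563.62 MeV / 197 = 7.937 MeV/nucleon

7.937 MeV/nucleon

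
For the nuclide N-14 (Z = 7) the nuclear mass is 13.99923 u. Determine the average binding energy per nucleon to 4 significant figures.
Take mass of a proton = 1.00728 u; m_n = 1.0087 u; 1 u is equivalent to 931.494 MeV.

Total constituent mass: 7 × 1.00728 + 7 × 1.0087 = 14.11186 u
Δm = 14.11186 − 13.99923 = 0.11263 u
Binding energy = Δm·c² = 0.11263 × 931.494 MeV/u = 104.914 MeV
Per nucleon: 104.914 / 14 = 7.494 MeV

7.494 MeV/nucleon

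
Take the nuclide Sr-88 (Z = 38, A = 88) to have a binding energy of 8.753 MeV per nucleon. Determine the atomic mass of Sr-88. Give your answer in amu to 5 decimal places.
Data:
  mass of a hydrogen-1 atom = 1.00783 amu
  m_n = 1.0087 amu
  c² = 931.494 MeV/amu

Total binding energy = 88 × 8.753 = 770.264 MeV
Mass defect = 770.264 MeV / (931.494 MeV/amu) = 0.8269125 amu
Constituent mass = 38(1.00783) + 50(1.0087) = 88.73254 amu
Atomic mass = 88.73254 − 0.8269125 = 87.9056275 amu ≈ 87.90563 amu (to 5 decimal places)

87.90563 amu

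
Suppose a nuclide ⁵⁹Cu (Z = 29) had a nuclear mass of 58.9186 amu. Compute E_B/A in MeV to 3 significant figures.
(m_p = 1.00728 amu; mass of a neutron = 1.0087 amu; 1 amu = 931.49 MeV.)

8.74 MeV/nucleon

Z = 29, so N = A − Z = 59 − 29 = 30.
Mass of separated nucleons = 29(1.00728) + 30(1.0087) = 29.21112 + 30.2610 = 59.47212 amu
Mass defect Δm = 59.47212 − 58.9186 = 0.55352 amu
Converting to energy: 0.55352 amu × 931.49 MeV/amu = 515.598 MeV
BE/A = 515.598 MeV / 59 = 8.739 MeV/nucleon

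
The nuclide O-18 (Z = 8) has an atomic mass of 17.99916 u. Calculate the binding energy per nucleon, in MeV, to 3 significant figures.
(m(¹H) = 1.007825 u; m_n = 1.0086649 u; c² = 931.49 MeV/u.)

The nucleus contains 8 protons and 18 − 8 = 10 neutrons.
Total constituent mass: 8 × 1.007825 + 10 × 1.0086649 = 18.1492490 u
Mass defect Δm = 18.1492490 − 17.99916 = 0.1500890 u
Converting to energy: 0.1500890 u × 931.49 MeV/u = 139.806 MeV
BE/A = 139.806 MeV / 18 = 7.767 MeV/nucleon

7.77 MeV/nucleon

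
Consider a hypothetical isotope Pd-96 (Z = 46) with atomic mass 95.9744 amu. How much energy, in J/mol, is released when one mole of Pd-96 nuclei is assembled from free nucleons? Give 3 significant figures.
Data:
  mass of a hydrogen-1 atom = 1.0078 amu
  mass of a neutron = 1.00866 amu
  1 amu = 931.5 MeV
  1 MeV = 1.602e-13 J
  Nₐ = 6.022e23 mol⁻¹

7.35e+13 J/mol

Z = 46, so N = A − Z = 96 − 46 = 50.
Σm = 46·m(¹H) + 50·m_n = 46.3588 + 50.43300 = 96.79180 amu
Mass defect Δm = 96.79180 − 95.9744 = 0.81740 amu
Converting to energy: 0.81740 amu × 931.5 MeV/amu = 761.408 MeV
Per nucleus in joules: 761.408 MeV × 1.602e-13 J/MeV = 1.2198e-10 J
Per mole: 1.2198e-10 J × 6.022e23 mol⁻¹ = 7.3456e+13 J/mol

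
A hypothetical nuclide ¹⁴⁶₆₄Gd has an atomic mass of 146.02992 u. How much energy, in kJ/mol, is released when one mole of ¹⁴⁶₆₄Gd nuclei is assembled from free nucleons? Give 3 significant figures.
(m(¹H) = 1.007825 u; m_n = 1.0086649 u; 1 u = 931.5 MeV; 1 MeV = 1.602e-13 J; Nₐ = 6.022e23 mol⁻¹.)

Z = 64, so N = A − Z = 146 − 64 = 82.
Total constituent mass: 64 × 1.007825 + 82 × 1.0086649 = 147.2113218 u
Δm = 147.2113218 − 146.02992 = 1.1814018 u
Converting to energy: 1.1814018 u × 931.5 MeV/u = 1100.48 MeV
Per nucleus in joules: 1100.48 MeV × 1.602e-13 J/MeV = 1.7630e-10 J
Per mole: 1.7630e-10 J × 6.022e23 mol⁻¹ = 1.0617e+14 J/mol

1.06e+11 kJ/mol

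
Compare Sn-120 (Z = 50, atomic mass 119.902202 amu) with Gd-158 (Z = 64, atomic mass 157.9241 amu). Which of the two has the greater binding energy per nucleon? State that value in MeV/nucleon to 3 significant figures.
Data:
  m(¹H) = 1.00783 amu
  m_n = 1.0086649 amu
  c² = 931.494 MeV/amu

Sn-120: Σm = 50(1.00783) + 70(1.0086649) = 120.9980430 amu; Δm = 1.0958410 amu; E_B = 1020.77 MeV; E_B/A = 8.506 MeV
Gd-158: Σm = 64(1.00783) + 94(1.0086649) = 159.3156206 amu; Δm = 1.3915206 amu; E_B = 1296.2 MeV; E_B/A = 8.204 MeV
Sn-120 has the higher binding energy per nucleon, so it is the more tightly bound nucleus.

Sn-120; 8.51 MeV/nucleon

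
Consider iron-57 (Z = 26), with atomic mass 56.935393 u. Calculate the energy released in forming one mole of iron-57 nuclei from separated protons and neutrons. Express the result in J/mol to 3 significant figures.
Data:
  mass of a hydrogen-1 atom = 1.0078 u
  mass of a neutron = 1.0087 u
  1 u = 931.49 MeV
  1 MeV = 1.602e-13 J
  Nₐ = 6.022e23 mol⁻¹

Total constituent mass: 26 × 1.0078 + 31 × 1.0087 = 57.4725 u
Δm = 57.4725 − 56.935393 = 0.537107 u
Converting to energy: 0.537107 u × 931.49 MeV/u = 500.310 MeV
Per nucleus in joules: 500.310 MeV × 1.602e-13 J/MeV = 8.0150e-11 J
Per mole: 8.0150e-11 J × 6.022e23 mol⁻¹ = 4.8266e+13 J/mol

4.83e+13 J/mol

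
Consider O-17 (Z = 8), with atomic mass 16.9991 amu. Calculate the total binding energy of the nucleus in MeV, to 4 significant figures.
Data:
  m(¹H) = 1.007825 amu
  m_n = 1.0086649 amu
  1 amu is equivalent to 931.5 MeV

The nucleus contains 8 protons and 17 − 8 = 9 neutrons.
Mass of separated nucleons = 8(1.007825) + 9(1.0086649) = 8.062600 + 9.0779841 = 17.1405841 amu
Mass defect Δm = 17.1405841 − 16.9991 = 0.1414841 amu
Converting to energy: 0.1414841 amu × 931.5 MeV/amu = 131.792 MeV

131.8 MeV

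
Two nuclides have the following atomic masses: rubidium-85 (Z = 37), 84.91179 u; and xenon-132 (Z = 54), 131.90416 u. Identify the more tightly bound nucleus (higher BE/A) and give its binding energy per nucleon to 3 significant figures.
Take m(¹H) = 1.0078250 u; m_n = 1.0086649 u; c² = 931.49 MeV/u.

rubidium-85; 8.70 MeV/nucleon

rubidium-85: Σm = 37(1.0078250) + 48(1.0086649) = 85.7054402 u; Δm = 0.7936502 u; E_B = 739.28 MeV; E_B/A = 8.697 MeV
xenon-132: Σm = 54(1.0078250) + 78(1.0086649) = 133.0984122 u; Δm = 1.1942522 u; E_B = 1112.43 MeV; E_B/A = 8.428 MeV
rubidium-85 has the higher binding energy per nucleon, so it is the more tightly bound nucleus.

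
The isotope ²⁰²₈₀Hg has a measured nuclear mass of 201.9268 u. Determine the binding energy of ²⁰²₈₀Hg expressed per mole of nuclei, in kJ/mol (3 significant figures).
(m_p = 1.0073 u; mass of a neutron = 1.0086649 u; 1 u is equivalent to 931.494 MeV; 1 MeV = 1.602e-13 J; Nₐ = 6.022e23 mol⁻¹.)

With 80 protons and 122 neutrons (A = 202):
Σm = 80·m_p + 122·m_n = 80.5840 + 123.0571178 = 203.6411178 u
Δm = 203.6411178 − 201.9268 = 1.7143178 u
Binding energy = Δm·c² = 1.7143178 × 931.494 MeV/u = 1596.88 MeV
Per nucleus in joules: 1596.88 MeV × 1.602e-13 J/MeV = 2.5582e-10 J
Per mole: 2.5582e-10 J × 6.022e23 mol⁻¹ = 1.5405e+14 J/mol

1.54e+11 kJ/mol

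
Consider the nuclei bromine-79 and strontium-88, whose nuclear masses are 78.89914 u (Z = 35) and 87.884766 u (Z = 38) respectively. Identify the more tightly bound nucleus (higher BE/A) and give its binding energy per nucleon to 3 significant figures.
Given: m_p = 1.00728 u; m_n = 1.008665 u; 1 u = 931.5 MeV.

bromine-79: Σm = 35(1.00728) + 44(1.008665) = 79.636060 u; Δm = 0.736920 u; E_B = 686.44 MeV; E_B/A = 8.689 MeV
strontium-88: Σm = 38(1.00728) + 50(1.008665) = 88.709890 u; Δm = 0.825124 u; E_B = 768.60 MeV; E_B/A = 8.734 MeV
strontium-88 has the higher binding energy per nucleon, so it is the more tightly bound nucleus.

strontium-88; 8.73 MeV/nucleon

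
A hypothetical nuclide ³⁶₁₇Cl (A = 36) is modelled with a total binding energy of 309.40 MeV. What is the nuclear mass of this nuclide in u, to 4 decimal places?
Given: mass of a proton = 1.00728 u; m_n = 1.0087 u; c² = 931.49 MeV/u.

Mass defect = 309.40 MeV / (931.49 MeV/u) = 0.332156 u
Constituent mass = 17(1.00728) + 19(1.0087) = 36.28906 u
Nuclear mass = 36.28906 − 0.332156 = 35.956904 u ≈ 35.9569 u (to 4 decimal places)

35.9569 u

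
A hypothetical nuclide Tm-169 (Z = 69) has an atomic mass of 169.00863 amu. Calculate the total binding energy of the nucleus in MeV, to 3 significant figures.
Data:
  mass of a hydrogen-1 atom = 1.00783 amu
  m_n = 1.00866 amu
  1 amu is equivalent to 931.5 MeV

Σm = 69·m(¹H) + 100·m_n = 69.54027 + 100.86600 = 170.40627 amu
Δm = 170.40627 − 169.00863 = 1.39764 amu
E_B = 1.39764 × 931.5 = 1301.90 MeV

1300 MeV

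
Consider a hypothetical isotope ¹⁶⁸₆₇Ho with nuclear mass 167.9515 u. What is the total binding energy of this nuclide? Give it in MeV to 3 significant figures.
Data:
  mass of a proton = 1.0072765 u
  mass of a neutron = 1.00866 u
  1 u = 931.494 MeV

1310 MeV

With 67 protons and 101 neutrons (A = 168):
Total constituent mass: 67 × 1.0072765 + 101 × 1.00866 = 169.3621855 u
The mass defect is 169.3621855 − 167.9515 = 1.4106855 u.
Converting to energy: 1.4106855 u × 931.494 MeV/u = 1314.05 MeV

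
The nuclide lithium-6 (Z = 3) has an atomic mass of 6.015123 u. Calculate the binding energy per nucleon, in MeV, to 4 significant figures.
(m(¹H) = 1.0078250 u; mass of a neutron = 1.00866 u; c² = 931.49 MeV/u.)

5.330 MeV/nucleon

Mass of separated nucleons = 3(1.0078250) + 3(1.00866) = 3.0234750 + 3.02598 = 6.0494550 u
The mass defect is 6.0494550 − 6.015123 = 0.0343320 u.
Binding energy = Δm·c² = 0.0343320 × 931.49 MeV/u = 31.9799 MeV
Dividing by A = 6 gives 5.330 MeV per nucleon.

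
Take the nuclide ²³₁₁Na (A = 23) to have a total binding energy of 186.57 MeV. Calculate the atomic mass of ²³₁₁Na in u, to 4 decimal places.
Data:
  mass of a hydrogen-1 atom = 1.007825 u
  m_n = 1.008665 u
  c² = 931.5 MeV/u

22.9898 u

Mass defect = 186.57 MeV / (931.5 MeV/u) = 0.200290 u
Constituent mass = 11(1.007825) + 12(1.008665) = 23.190055 u
Atomic mass = 23.190055 − 0.200290 = 22.989765 u ≈ 22.9898 u (to 4 decimal places)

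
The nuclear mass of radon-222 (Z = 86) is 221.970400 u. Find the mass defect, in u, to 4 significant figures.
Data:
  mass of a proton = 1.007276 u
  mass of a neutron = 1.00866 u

Total constituent mass: 86 × 1.007276 + 136 × 1.00866 = 223.803496 u
Δm = 223.803496 − 221.970400 = 1.833096 u

1.833 u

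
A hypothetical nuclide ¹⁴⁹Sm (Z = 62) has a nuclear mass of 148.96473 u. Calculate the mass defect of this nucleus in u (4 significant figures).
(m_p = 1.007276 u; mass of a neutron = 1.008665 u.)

Z = 62, so N = A − Z = 149 − 62 = 87.
Total constituent mass: 62 × 1.007276 + 87 × 1.008665 = 150.204967 u
The mass defect is 150.204967 − 148.96473 = 1.240237 u.

1.240 u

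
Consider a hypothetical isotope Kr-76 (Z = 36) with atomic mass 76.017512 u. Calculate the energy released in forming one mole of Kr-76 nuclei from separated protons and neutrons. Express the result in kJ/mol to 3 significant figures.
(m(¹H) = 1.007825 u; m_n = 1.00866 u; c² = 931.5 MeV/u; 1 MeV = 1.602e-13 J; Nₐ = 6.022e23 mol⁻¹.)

5.49e+10 kJ/mol

Z = 36, so N = A − Z = 76 − 36 = 40.
Mass of separated nucleons = 36(1.007825) + 40(1.00866) = 36.281700 + 40.34640 = 76.628100 u
Mass defect Δm = 76.628100 − 76.017512 = 0.610588 u
E_B = 0.610588 × 931.5 = 568.763 MeV
Per nucleus in joules: 568.763 MeV × 1.602e-13 J/MeV = 9.1116e-11 J
Per mole: 9.1116e-11 J × 6.022e23 mol⁻¹ = 5.4870e+13 J/mol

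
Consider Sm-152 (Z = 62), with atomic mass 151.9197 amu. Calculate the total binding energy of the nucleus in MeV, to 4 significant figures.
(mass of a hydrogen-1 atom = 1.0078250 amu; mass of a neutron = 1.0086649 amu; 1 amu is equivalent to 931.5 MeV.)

With 62 protons and 90 neutrons (A = 152):
Σm = 62·m(¹H) + 90·m_n = 62.4851500 + 90.7798410 = 153.2649910 amu
The mass defect is 153.2649910 − 151.9197 = 1.3452910 amu.
Binding energy = Δm·c² = 1.3452910 × 931.5 MeV/amu = 1253.14 MeV

1253 MeV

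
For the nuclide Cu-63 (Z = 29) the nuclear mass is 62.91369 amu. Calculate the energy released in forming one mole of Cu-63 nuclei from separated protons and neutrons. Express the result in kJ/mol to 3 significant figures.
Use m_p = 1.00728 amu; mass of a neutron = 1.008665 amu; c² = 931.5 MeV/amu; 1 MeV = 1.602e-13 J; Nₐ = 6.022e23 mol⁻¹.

5.32e+10 kJ/mol

Total constituent mass: 29 × 1.00728 + 34 × 1.008665 = 63.505730 amu
The mass defect is 63.505730 − 62.91369 = 0.592040 amu.
E_B = 0.592040 × 931.5 = 551.485 MeV
Per nucleus in joules: 551.485 MeV × 1.602e-13 J/MeV = 8.8348e-11 J
Per mole: 8.8348e-11 J × 6.022e23 mol⁻¹ = 5.3203e+13 J/mol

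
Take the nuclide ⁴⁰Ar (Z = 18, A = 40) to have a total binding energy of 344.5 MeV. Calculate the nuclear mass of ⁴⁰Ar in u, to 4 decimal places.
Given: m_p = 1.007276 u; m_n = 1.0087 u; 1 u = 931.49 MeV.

39.9525 u

Mass defect = 344.5 MeV / (931.49 MeV/u) = 0.369838 u
Constituent mass = 18(1.007276) + 22(1.0087) = 40.322368 u
Nuclear mass = 40.322368 − 0.369838 = 39.952530 u ≈ 39.9525 u (to 4 decimal places)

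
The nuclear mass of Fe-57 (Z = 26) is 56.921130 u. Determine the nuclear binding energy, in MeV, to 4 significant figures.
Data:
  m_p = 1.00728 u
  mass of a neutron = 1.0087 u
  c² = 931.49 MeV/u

501.0 MeV

The nucleus contains 26 protons and 57 − 26 = 31 neutrons.
Total constituent mass: 26 × 1.00728 + 31 × 1.0087 = 57.45898 u
Δm = 57.45898 − 56.921130 = 0.537850 u
Converting to energy: 0.537850 u × 931.49 MeV/u = 501.002 MeV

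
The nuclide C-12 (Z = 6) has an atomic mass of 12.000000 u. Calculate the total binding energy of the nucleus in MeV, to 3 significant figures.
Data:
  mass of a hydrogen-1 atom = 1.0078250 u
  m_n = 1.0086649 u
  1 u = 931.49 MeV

Σm = 6·m(¹H) + 6·m_n = 6.0469500 + 6.0519894 = 12.0989394 u
Mass defect Δm = 12.0989394 − 12.000000 = 0.0989394 u
E_B = 0.0989394 × 931.49 = 92.1611 MeV

92.2 MeV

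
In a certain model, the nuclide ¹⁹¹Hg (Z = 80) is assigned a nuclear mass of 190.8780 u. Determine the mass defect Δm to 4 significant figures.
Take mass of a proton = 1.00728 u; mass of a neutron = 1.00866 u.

The nucleus contains 80 protons and 191 − 80 = 111 neutrons.
Total constituent mass: 80 × 1.00728 + 111 × 1.00866 = 192.54366 u
Δm = 192.54366 − 190.8780 = 1.66566 u

1.666 u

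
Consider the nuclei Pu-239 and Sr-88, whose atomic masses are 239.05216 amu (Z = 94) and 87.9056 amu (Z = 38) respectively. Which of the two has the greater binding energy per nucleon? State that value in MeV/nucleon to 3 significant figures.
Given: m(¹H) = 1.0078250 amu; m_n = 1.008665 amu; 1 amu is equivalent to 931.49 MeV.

Sr-88; 8.73 MeV/nucleon

Pu-239: Σm = 94(1.0078250) + 145(1.008665) = 240.9919750 amu; Δm = 1.9398150 amu; E_B = 1806.9 MeV; E_B/A = 7.560 MeV
Sr-88: Σm = 38(1.0078250) + 50(1.008665) = 88.7306000 amu; Δm = 0.8250000 amu; E_B = 768.48 MeV; E_B/A = 8.733 MeV
Sr-88 has the higher binding energy per nucleon, so it is the more tightly bound nucleus.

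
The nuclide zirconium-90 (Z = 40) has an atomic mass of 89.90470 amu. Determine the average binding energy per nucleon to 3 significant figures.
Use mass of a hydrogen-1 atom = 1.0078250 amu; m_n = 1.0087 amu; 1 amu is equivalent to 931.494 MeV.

The nucleus contains 40 protons and 90 − 40 = 50 neutrons.
Total constituent mass: 40 × 1.0078250 + 50 × 1.0087 = 90.7480000 amu
Mass defect Δm = 90.7480000 − 89.90470 = 0.8433000 amu
Converting to energy: 0.8433000 amu × 931.494 MeV/amu = 785.529 MeV
Dividing by A = 90 gives 8.728 MeV per nucleon.

8.73 MeV/nucleon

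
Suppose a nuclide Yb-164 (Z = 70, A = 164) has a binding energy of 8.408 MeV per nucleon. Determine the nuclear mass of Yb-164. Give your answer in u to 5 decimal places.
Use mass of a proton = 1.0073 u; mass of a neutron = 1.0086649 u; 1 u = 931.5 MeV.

Total binding energy = 164 × 8.408 = 1378.912 MeV
Mass defect = 1378.912 MeV / (931.5 MeV/u) = 1.4803135 u
Constituent mass = 70(1.0073) + 94(1.0086649) = 165.3255006 u
Nuclear mass = 165.3255006 − 1.4803135 = 163.8451871 u ≈ 163.84519 u (to 5 decimal places)

163.84519 u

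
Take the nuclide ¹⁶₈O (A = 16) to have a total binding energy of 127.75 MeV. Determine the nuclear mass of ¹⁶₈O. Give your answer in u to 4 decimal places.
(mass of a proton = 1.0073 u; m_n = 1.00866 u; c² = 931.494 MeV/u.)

15.9905 u

Mass defect = 127.75 MeV / (931.494 MeV/u) = 0.137145 u
Constituent mass = 8(1.0073) + 8(1.00866) = 16.12768 u
Nuclear mass = 16.12768 − 0.137145 = 15.990535 u ≈ 15.9905 u (to 4 decimal places)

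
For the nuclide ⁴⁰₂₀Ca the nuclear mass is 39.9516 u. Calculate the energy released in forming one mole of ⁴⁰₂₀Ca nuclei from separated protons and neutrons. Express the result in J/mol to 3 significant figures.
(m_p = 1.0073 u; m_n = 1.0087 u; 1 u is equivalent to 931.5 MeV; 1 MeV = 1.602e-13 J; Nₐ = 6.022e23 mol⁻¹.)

Total constituent mass: 20 × 1.0073 + 20 × 1.0087 = 40.3200 u
The mass defect is 40.3200 − 39.9516 = 0.3684 u.
Binding energy = Δm·c² = 0.3684 × 931.5 MeV/u = 343.165 MeV
Per nucleus in joules: 343.165 MeV × 1.602e-13 J/MeV = 5.4975e-11 J
Per mole: 5.4975e-11 J × 6.022e23 mol⁻¹ = 3.3106e+13 J/mol

3.31e+13 J/mol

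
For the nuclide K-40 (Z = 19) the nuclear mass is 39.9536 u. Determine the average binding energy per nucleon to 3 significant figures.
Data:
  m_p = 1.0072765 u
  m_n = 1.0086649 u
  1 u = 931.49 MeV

With 19 protons and 21 neutrons (A = 40):
Σm = 19·m_p + 21·m_n = 19.1382535 + 21.1819629 = 40.3202164 u
Δm = 40.3202164 − 39.9536 = 0.3666164 u
Binding energy = Δm·c² = 0.3666164 × 931.49 MeV/u = 341.4995 MeV
BE/A = 341.4995 MeV / 40 = 8.537 MeV/nucleon

8.54 MeV/nucleon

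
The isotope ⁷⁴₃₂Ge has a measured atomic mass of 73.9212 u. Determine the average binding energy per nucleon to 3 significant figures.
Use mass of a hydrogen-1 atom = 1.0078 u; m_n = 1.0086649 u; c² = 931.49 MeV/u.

8.71 MeV/nucleon

Mass of separated nucleons = 32(1.0078) + 42(1.0086649) = 32.2496 + 42.3639258 = 74.6135258 u
Δm = 74.6135258 − 73.9212 = 0.6923258 u
Binding energy = Δm·c² = 0.6923258 × 931.49 MeV/u = 644.895 MeV
Dividing by A = 74 gives 8.7148 MeV per nucleon.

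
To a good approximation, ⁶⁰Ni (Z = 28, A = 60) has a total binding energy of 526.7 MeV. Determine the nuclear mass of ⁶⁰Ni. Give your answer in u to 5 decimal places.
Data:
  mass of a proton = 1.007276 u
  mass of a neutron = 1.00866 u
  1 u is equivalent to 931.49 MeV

59.91541 u

Mass defect = 526.7 MeV / (931.49 MeV/u) = 0.5654382 u
Constituent mass = 28(1.007276) + 32(1.00866) = 60.480848 u
Nuclear mass = 60.480848 − 0.5654382 = 59.9154098 u ≈ 59.91541 u (to 5 decimal places)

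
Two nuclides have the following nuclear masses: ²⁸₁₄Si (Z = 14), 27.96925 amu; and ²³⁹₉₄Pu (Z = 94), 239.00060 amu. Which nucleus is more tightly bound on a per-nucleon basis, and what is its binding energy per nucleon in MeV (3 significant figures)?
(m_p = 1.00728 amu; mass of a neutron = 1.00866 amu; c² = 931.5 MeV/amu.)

²⁸₁₄Si: Σm = 14(1.00728) + 14(1.00866) = 28.22316 amu; Δm = 0.25391 amu; E_B = 236.52 MeV; E_B/A = 8.447 MeV
²³⁹₉₄Pu: Σm = 94(1.00728) + 145(1.00866) = 240.94002 amu; Δm = 1.93942 amu; E_B = 1806.6 MeV; E_B/A = 7.559 MeV
²⁸₁₄Si has the higher binding energy per nucleon, so it is the more tightly bound nucleus.

²⁸₁₄Si; 8.45 MeV/nucleon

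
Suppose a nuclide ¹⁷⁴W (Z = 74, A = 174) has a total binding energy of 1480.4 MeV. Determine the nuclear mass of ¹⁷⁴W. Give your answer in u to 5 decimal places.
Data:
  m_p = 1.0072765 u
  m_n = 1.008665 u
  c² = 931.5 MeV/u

173.81570 u

Mass defect = 1480.4 MeV / (931.5 MeV/u) = 1.5892646 u
Constituent mass = 74(1.0072765) + 100(1.008665) = 175.4049610 u
Nuclear mass = 175.4049610 − 1.5892646 = 173.8156964 u ≈ 173.81570 u (to 5 decimal places)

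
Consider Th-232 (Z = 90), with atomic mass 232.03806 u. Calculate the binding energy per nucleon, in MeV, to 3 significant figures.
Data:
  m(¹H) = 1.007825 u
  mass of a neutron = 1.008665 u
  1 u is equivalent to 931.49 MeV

7.62 MeV/nucleon

Total constituent mass: 90 × 1.007825 + 142 × 1.008665 = 233.934680 u
The mass defect is 233.934680 − 232.03806 = 1.896620 u.
Binding energy = Δm·c² = 1.896620 × 931.49 MeV/u = 1766.68 MeV
Per nucleon: 1766.68 / 232 = 7.615 MeV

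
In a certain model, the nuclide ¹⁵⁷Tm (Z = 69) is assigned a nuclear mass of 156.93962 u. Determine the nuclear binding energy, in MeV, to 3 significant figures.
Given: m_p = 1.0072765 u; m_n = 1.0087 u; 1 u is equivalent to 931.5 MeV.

1240 MeV

With 69 protons and 88 neutrons (A = 157):
Mass of separated nucleons = 69(1.0072765) + 88(1.0087) = 69.5020785 + 88.7656 = 158.2676785 u
Δm = 158.2676785 − 156.93962 = 1.3280585 u
Binding energy = Δm·c² = 1.3280585 × 931.5 MeV/u = 1237.09 MeV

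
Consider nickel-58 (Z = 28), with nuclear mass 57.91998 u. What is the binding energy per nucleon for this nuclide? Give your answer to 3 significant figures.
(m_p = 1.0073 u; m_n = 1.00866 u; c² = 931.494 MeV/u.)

Z = 28, so N = A − Z = 58 − 28 = 30.
Σm = 28·m_p + 30·m_n = 28.2044 + 30.25980 = 58.46420 u
Δm = 58.46420 − 57.91998 = 0.54422 u
Binding energy = Δm·c² = 0.54422 × 931.494 MeV/u = 506.938 MeV
Dividing by A = 58 gives 8.740 MeV per nucleon.

8.74 MeV/nucleon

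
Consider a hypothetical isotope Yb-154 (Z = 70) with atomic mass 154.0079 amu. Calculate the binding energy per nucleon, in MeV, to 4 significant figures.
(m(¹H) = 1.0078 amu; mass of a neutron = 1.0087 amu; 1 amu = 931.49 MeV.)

Z = 70, so N = A − Z = 154 − 70 = 84.
Mass of separated nucleons = 70(1.0078) + 84(1.0087) = 70.5460 + 84.7308 = 155.2768 amu
The mass defect is 155.2768 − 154.0079 = 1.2689 amu.
Converting to energy: 1.2689 amu × 931.49 MeV/amu = 1181.97 MeV
Per nucleon: 1181.97 / 154 = 7.675 MeV

7.675 MeV/nucleon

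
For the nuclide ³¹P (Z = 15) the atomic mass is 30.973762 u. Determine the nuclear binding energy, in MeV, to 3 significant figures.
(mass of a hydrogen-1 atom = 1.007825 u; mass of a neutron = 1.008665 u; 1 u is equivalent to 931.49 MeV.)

The nucleus contains 15 protons and 31 − 15 = 16 neutrons.
Σm = 15·m(¹H) + 16·m_n = 15.117375 + 16.138640 = 31.256015 u
The mass defect is 31.256015 − 30.973762 = 0.282253 u.
E_B = 0.282253 × 931.49 = 262.916 MeV

263 MeV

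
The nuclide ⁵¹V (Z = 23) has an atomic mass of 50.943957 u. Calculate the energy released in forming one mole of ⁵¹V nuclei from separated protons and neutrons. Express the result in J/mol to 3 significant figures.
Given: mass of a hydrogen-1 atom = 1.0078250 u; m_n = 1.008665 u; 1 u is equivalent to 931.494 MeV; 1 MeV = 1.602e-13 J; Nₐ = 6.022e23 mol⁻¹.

4.30e+13 J/mol

The nucleus contains 23 protons and 51 − 23 = 28 neutrons.
Σm = 23·m(¹H) + 28·m_n = 23.1799750 + 28.242620 = 51.4225950 u
Mass defect Δm = 51.4225950 − 50.943957 = 0.4786380 u
Converting to energy: 0.4786380 u × 931.494 MeV/u = 445.848 MeV
Per nucleus in joules: 445.848 MeV × 1.602e-13 J/MeV = 7.1425e-11 J
Per mole: 7.1425e-11 J × 6.022e23 mol⁻¹ = 4.3012e+13 J/mol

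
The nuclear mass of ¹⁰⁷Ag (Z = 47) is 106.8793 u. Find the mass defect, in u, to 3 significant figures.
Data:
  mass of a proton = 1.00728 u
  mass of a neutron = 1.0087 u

0.985 u

The nucleus contains 47 protons and 107 − 47 = 60 neutrons.
Total constituent mass: 47 × 1.00728 + 60 × 1.0087 = 107.86416 u
Mass defect Δm = 107.86416 − 106.8793 = 0.98486 u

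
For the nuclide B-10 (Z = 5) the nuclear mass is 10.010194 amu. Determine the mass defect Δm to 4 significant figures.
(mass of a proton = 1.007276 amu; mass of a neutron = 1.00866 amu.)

Total constituent mass: 5 × 1.007276 + 5 × 1.00866 = 10.079680 amu
The mass defect is 10.079680 − 10.010194 = 0.069486 amu.

0.06949 amu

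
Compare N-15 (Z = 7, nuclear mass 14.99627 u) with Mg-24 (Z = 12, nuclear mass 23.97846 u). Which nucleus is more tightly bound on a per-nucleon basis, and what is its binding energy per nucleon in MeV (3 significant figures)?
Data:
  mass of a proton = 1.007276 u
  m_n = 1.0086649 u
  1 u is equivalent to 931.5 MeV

Mg-24; 8.26 MeV/nucleon

N-15: Σm = 7(1.007276) + 8(1.0086649) = 15.1202512 u; Δm = 0.1239812 u; E_B = 115.49 MeV; E_B/A = 7.699 MeV
Mg-24: Σm = 12(1.007276) + 12(1.0086649) = 24.1912908 u; Δm = 0.2128308 u; E_B = 198.25 MeV; E_B/A = 8.260 MeV
Mg-24 has the higher binding energy per nucleon, so it is the more tightly bound nucleus.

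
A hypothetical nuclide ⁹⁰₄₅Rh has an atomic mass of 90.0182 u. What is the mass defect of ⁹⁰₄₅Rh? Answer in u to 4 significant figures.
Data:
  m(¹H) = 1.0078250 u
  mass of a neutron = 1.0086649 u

0.7238 u

Mass of separated nucleons = 45(1.0078250) + 45(1.0086649) = 45.3521250 + 45.3899205 = 90.7420455 u
Δm = 90.7420455 − 90.0182 = 0.7238455 u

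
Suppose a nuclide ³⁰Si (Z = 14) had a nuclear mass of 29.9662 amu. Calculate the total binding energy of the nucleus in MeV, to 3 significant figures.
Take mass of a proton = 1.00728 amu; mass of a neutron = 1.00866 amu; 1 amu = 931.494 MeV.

Mass of separated nucleons = 14(1.00728) + 16(1.00866) = 14.10192 + 16.13856 = 30.24048 amu
The mass defect is 30.24048 − 29.9662 = 0.27428 amu.
Converting to energy: 0.27428 amu × 931.494 MeV/amu = 255.490 MeV

255 MeV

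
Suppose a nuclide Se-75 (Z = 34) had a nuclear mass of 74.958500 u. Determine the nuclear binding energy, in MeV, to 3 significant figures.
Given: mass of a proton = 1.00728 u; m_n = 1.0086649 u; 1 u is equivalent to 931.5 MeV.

Σm = 34·m_p + 41·m_n = 34.24752 + 41.3552609 = 75.6027809 u
The mass defect is 75.6027809 − 74.958500 = 0.6442809 u.
Binding energy = Δm·c² = 0.6442809 × 931.5 MeV/u = 600.148 MeV

600 MeV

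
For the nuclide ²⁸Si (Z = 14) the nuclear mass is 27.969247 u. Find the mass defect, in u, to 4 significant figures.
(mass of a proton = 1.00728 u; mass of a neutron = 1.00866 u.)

With 14 protons and 14 neutrons (A = 28):
Total constituent mass: 14 × 1.00728 + 14 × 1.00866 = 28.22316 u
Δm = 28.22316 − 27.969247 = 0.253913 u

0.2539 u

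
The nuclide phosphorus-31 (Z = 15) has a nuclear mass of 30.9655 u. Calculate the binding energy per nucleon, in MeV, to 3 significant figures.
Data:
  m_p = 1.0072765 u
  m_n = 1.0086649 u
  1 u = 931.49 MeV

8.48 MeV/nucleon

The nucleus contains 15 protons and 31 − 15 = 16 neutrons.
Total constituent mass: 15 × 1.0072765 + 16 × 1.0086649 = 31.2477859 u
The mass defect is 31.2477859 − 30.9655 = 0.2822859 u.
Converting to energy: 0.2822859 u × 931.49 MeV/u = 262.946 MeV
Dividing by A = 31 gives 8.482 MeV per nucleon.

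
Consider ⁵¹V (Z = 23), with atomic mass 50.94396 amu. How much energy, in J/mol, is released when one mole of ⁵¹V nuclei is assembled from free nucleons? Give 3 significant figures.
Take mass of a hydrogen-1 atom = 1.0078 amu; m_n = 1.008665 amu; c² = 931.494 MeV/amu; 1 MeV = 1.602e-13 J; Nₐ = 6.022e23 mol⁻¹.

Z = 23, so N = A − Z = 51 − 23 = 28.
Σm = 23·m(¹H) + 28·m_n = 23.1794 + 28.242620 = 51.422020 amu
Mass defect Δm = 51.422020 − 50.94396 = 0.478060 amu
E_B = 0.478060 × 931.494 = 445.310 MeV
Per nucleus in joules: 445.310 MeV × 1.602e-13 J/MeV = 7.1339e-11 J
Per mole: 7.1339e-11 J × 6.022e23 mol⁻¹ = 4.2960e+13 J/mol

4.30e+13 J/mol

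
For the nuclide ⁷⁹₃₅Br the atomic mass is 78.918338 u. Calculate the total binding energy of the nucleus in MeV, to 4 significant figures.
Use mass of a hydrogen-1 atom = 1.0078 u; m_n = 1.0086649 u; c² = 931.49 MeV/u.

Mass of separated nucleons = 35(1.0078) + 44(1.0086649) = 35.2730 + 44.3812556 = 79.6542556 u
The mass defect is 79.6542556 − 78.918338 = 0.7359176 u.
Converting to energy: 0.7359176 u × 931.49 MeV/u = 685.500 MeV

685.5 MeV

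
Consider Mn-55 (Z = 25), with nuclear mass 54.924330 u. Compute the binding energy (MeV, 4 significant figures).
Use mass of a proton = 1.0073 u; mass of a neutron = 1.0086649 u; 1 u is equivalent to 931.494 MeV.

482.6 MeV

Mass of separated nucleons = 25(1.0073) + 30(1.0086649) = 25.1825 + 30.2599470 = 55.4424470 u
Δm = 55.4424470 − 54.924330 = 0.5181170 u
Converting to energy: 0.5181170 u × 931.494 MeV/u = 482.623 MeV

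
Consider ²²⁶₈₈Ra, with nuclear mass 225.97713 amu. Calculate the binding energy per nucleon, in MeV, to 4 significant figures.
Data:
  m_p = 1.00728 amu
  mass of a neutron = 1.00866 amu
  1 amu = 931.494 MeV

7.660 MeV/nucleon

With 88 protons and 138 neutrons (A = 226):
Σm = 88·m_p + 138·m_n = 88.64064 + 139.19508 = 227.83572 amu
Mass defect Δm = 227.83572 − 225.97713 = 1.85859 amu
Binding energy = Δm·c² = 1.85859 × 931.494 MeV/amu = 1731.27 MeV
Per nucleon: 1731.27 / 226 = 7.660 MeV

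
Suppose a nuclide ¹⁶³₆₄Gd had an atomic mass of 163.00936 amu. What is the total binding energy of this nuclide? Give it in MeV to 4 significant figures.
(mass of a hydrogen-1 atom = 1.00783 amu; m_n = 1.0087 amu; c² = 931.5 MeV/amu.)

The nucleus contains 64 protons and 163 − 64 = 99 neutrons.
Σm = 64·m(¹H) + 99·m_n = 64.50112 + 99.8613 = 164.36242 amu
Mass defect Δm = 164.36242 − 163.00936 = 1.35306 amu
Converting to energy: 1.35306 amu × 931.5 MeV/amu = 1260.38 MeV

1260 MeV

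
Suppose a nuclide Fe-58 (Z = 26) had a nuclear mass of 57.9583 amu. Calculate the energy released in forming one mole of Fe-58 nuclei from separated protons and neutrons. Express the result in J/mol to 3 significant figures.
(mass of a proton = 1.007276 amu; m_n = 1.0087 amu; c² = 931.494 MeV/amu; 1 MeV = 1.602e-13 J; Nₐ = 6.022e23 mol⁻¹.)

4.58e+13 J/mol

Total constituent mass: 26 × 1.007276 + 32 × 1.0087 = 58.467576 amu
Mass defect Δm = 58.467576 − 57.9583 = 0.509276 amu
Converting to energy: 0.509276 amu × 931.494 MeV/amu = 474.388 MeV
Per nucleus in joules: 474.388 MeV × 1.602e-13 J/MeV = 7.5997e-11 J
Per mole: 7.5997e-11 J × 6.022e23 mol⁻¹ = 4.5765e+13 J/mol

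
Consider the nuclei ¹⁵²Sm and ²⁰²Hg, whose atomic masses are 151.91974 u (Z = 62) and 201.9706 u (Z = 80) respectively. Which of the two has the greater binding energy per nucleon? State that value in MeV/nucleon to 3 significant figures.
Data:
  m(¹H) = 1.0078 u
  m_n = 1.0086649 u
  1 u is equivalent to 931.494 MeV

¹⁵²Sm; 8.23 MeV/nucleon

¹⁵²Sm: Σm = 62(1.0078) + 90(1.0086649) = 153.2634410 u; Δm = 1.3437010 u; E_B = 1251.65 MeV; E_B/A = 8.2345 MeV
²⁰²Hg: Σm = 80(1.0078) + 122(1.0086649) = 203.6811178 u; Δm = 1.7105178 u; E_B = 1593.3 MeV; E_B/A = 7.888 MeV
¹⁵²Sm has the higher binding energy per nucleon, so it is the more tightly bound nucleus.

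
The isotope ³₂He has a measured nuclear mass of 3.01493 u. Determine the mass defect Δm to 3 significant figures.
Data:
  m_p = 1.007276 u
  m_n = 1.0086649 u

Mass of separated nucleons = 2(1.007276) + 1(1.0086649) = 2.014552 + 1.0086649 = 3.0232169 u
Δm = 3.0232169 − 3.01493 = 0.0082869 u

0.00829 u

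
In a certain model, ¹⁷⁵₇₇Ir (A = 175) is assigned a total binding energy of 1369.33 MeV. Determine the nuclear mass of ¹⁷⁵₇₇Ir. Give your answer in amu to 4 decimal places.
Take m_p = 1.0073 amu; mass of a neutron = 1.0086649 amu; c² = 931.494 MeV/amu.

Mass defect = 1369.33 MeV / (931.494 MeV/amu) = 1.470036 amu
Constituent mass = 77(1.0073) + 98(1.0086649) = 176.4112602 amu
Nuclear mass = 176.4112602 − 1.470036 = 174.9412242 amu ≈ 174.9412 amu (to 4 decimal places)

174.9412 amu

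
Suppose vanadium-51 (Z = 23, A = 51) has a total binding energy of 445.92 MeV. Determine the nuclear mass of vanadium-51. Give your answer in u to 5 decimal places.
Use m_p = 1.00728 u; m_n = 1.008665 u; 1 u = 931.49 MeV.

50.93134 u

Mass defect = 445.92 MeV / (931.49 MeV/u) = 0.4787169 u
Constituent mass = 23(1.00728) + 28(1.008665) = 51.410060 u
Nuclear mass = 51.410060 − 0.4787169 = 50.9313431 u ≈ 50.93134 u (to 5 decimal places)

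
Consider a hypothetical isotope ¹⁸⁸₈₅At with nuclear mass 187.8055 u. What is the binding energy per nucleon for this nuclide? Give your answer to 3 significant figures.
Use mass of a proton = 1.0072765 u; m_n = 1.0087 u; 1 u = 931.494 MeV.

Total constituent mass: 85 × 1.0072765 + 103 × 1.0087 = 189.5146025 u
Mass defect Δm = 189.5146025 − 187.8055 = 1.7091025 u
Binding energy = Δm·c² = 1.7091025 × 931.494 MeV/u = 1592.02 MeV
Per nucleon: 1592.02 / 188 = 8.468 MeV

8.47 MeV/nucleon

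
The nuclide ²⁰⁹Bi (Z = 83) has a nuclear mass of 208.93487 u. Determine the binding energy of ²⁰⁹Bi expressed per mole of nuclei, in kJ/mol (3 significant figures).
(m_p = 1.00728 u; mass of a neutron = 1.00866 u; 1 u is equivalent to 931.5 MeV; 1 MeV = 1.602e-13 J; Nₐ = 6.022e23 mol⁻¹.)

Σm = 83·m_p + 126·m_n = 83.60424 + 127.09116 = 210.69540 u
Δm = 210.69540 − 208.93487 = 1.76053 u
E_B = 1.76053 × 931.5 = 1639.93 MeV
Per nucleus in joules: 1639.93 MeV × 1.602e-13 J/MeV = 2.6272e-10 J
Per mole: 2.6272e-10 J × 6.022e23 mol⁻¹ = 1.5821e+14 J/mol

1.58e+11 kJ/mol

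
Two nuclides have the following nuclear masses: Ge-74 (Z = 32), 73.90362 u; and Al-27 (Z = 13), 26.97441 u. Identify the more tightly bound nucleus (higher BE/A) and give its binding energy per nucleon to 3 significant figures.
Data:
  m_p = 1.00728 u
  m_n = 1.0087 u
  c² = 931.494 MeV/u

Ge-74: Σm = 32(1.00728) + 42(1.0087) = 74.59836 u; Δm = 0.69474 u; E_B = 647.15 MeV; E_B/A = 8.745 MeV
Al-27: Σm = 13(1.00728) + 14(1.0087) = 27.21644 u; Δm = 0.24203 u; E_B = 225.45 MeV; E_B/A = 8.350 MeV
Ge-74 has the higher binding energy per nucleon, so it is the more tightly bound nucleus.

Ge-74; 8.75 MeV/nucleon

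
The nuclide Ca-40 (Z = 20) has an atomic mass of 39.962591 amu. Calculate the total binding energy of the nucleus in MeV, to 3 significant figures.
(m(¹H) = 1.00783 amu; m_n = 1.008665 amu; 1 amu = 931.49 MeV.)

342 MeV

Z = 20, so N = A − Z = 40 − 20 = 20.
Mass of separated nucleons = 20(1.00783) + 20(1.008665) = 20.15660 + 20.173300 = 40.329900 amu
Δm = 40.329900 − 39.962591 = 0.367309 amu
Binding energy = Δm·c² = 0.367309 × 931.49 MeV/amu = 342.145 MeV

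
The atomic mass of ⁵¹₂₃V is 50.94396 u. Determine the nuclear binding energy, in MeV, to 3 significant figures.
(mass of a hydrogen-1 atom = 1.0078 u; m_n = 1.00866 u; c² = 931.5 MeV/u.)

445 MeV

With 23 protons and 28 neutrons (A = 51):
Mass of separated nucleons = 23(1.0078) + 28(1.00866) = 23.1794 + 28.24248 = 51.42188 u
Δm = 51.42188 − 50.94396 = 0.47792 u
E_B = 0.47792 × 931.5 = 445.182 MeV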